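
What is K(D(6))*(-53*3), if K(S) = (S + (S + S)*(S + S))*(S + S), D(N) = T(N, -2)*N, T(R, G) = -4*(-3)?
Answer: -476419968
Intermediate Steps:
T(R, G) = 12
D(N) = 12*N
K(S) = 2*S*(S + 4*S**2) (K(S) = (S + (2*S)*(2*S))*(2*S) = (S + 4*S**2)*(2*S) = 2*S*(S + 4*S**2))
K(D(6))*(-53*3) = ((12*6)**2*(2 + 8*(12*6)))*(-53*3) = (72**2*(2 + 8*72))*(-159) = (5184*(2 + 576))*(-159) = (5184*578)*(-159) = 2996352*(-159) = -476419968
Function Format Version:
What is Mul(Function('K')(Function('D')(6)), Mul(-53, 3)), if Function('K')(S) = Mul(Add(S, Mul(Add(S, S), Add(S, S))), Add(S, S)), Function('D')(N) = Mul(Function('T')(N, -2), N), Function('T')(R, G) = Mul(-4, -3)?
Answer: -476419968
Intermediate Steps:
Function('T')(R, G) = 12
Function('D')(N) = Mul(12, N)
Function('K')(S) = Mul(2, S, Add(S, Mul(4, Pow(S, 2)))) (Function('K')(S) = Mul(Add(S, Mul(Mul(2, S), Mul(2, S))), Mul(2, S)) = Mul(Add(S, Mul(4, Pow(S, 2))), Mul(2, S)) = Mul(2, S, Add(S, Mul(4, Pow(S, 2)))))
Mul(Function('K')(Function('D')(6)), Mul(-53, 3)) = Mul(Mul(Pow(Mul(12, 6), 2), Add(2, Mul(8, Mul(12, 6)))), Mul(-53, 3)) = Mul(Mul(Pow(72, 2), Add(2, Mul(8, 72))), -159) = Mul(Mul(5184, Add(2, 576)), -159) = Mul(Mul(5184, 578), -159) = Mul(2996352, -159) = -476419968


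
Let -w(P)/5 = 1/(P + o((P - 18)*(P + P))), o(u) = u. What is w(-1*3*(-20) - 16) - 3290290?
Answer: -7672956285/2332 ≈ -3.2903e+6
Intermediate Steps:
w(P) = -5/(P + 2*P*(-18 + P)) (w(P) = -5/(P + (P - 18)*(P + P)) = -5/(P + (-18 + P)*(2*P)) = -5/(P + 2*P*(-18 + P)))
w(-1*3*(-20) - 16) - 3290290 = -5/((-1*3*(-20) - 16)*(-35 + 2*(-1*3*(-20) - 16))) - 3290290 = -5/((-3*(-20) - 16)*(-35 + 2*(-3*(-20) - 16))) - 3290290 = -5/((60 - 16)*(-35 + 2*(60 - 16))) - 3290290 = -5/(44*(-35 + 2*44)) - 3290290 = -5*1/44/(-35 + 88) - 3290290 = -5*1/44/53 - 3290290 = -5*1/44*1/53 - 3290290 = -5/2332 - 3290290 = -7672956285/2332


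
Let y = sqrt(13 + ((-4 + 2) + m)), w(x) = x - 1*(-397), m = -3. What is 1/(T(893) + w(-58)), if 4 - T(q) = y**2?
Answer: 1/335 ≈ 0.0029851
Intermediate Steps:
w(x) = 397 + x (w(x) = x + 397 = 397 + x)
y = 2*sqrt(2) (y = sqrt(13 + ((-4 + 2) - 3)) = sqrt(13 + (-2 - 3)) = sqrt(13 - 5) = sqrt(8) = 2*sqrt(2) ≈ 2.8284)
T(q) = -4 (T(q) = 4 - (2*sqrt(2))**2 = 4 - 1*8 = 4 - 8 = -4)
1/(T(893) + w(-58)) = 1/(-4 + (397 - 58)) = 1/(-4 + 339) = 1/335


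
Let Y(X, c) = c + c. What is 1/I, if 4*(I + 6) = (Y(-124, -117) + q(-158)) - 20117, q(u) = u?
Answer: -4/20533 ≈ -0.00019481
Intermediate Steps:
Y(X, c) = 2*c
I = -20533/4 (I = -6 + ((2*(-117) - 158) - 20117)/4 = -6 + ((-234 - 158) - 20117)/4 = -6 + (-392 - 20117)/4 = -6 + (1/4)*(-20509) = -6 - 20509/4 = -20533/4 ≈ -5133.3)
1/I = 1/(-20533/4) = -4/20533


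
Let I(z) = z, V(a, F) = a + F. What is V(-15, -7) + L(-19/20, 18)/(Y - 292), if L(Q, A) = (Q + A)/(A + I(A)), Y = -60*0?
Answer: -4625621/210240 ≈ -22.002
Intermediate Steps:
V(a, F) = F + a
Y = 0
L(Q, A) = (A + Q)/(2*A) (L(Q, A) = (Q + A)/(A + A) = (A + Q)/((2*A)) = (A + Q)*(1/(2*A)) = (A + Q)/(2*A))
V(-15, -7) + L(-19/20, 18)/(Y - 292) = (-7 - 15) + ((1/2)*(18 - 19/20)/18)/(0 - 292) = -22 + ((1/2)*(1/18)*(18 - 19*1/20))/(-292) = -22 + ((1/2)*(1/18)*(18 - 19/20))*(-1/292) = -22 + ((1/2)*(1/18)*(341/20))*(-1/292) = -22 + (341/720)*(-1/292) = -22 - 341/210240 = -4625621/210240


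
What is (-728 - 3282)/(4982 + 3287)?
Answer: -4010/8269 ≈ -0.48494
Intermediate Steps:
(-728 - 3282)/(4982 + 3287) = -4010/8269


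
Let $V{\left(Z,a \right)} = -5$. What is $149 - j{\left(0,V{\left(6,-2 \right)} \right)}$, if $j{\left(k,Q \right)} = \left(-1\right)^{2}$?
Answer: $148$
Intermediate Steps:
$j{\left(k,Q \right)} = 1$
$149 - j{\left(0,V{\left(6,-2 \right)} \right)} = 149 - 1 = 148$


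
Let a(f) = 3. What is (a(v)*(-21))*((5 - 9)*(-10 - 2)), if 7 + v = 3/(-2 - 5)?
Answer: -3024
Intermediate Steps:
v = -52/7 (v = -7 + 3/(-2 - 5) = -7 + 3/(-7) = -7 + 3*(-⅐) = -7 - 3/7 = -52/7 ≈ -7.4286)
(a(v)*(-21))*((5 - 9)*(-10 - 2)) = (3*(-21))*((5 - 9)*(-10 - 2)) = -(-252)*(-12) = -63*48 = -3024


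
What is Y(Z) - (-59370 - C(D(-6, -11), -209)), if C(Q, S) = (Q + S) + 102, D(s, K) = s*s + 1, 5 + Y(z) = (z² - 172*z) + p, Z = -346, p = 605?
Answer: 239128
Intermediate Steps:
Y(z) = 600 + z² - 172*z (Y(z) = -5 + ((z² - 172*z) + 605) = -5 + (605 + z² - 172*z) = 600 + z² - 172*z)
D(s, K) = 1 + s² (D(s, K) = s² + 1 = 1 + s²)
C(Q, S) = 102 + Q + S
Y(Z) - (-59370 - C(D(-6, -11), -209)) = (600 + (-346)² - 172*(-346)) - (-59370 - (102 + (1 + (-6)²) - 209)) = (600 + 119716 + 59512) - (-59370 - (102 + (1 + 36) - 209)) = 179828 - (-59370 - (102 + 37 - 209)) = 179828 - (-59370 - 1*(-70)) = 179828 - (-59370 + 70) = 179828 - 1*(-59300) = 179828 + 59300 = 239128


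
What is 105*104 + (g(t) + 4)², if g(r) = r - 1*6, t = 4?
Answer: 10924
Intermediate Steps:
g(r) = -6 + r (g(r) = r - 6 = -6 + r)
105*104 + (g(t) + 4)² = 105*104 + ((-6 + 4) + 4)² = 10920 + (-2 + 4)² = 10920 + 2² = 10920 + 4 = 10924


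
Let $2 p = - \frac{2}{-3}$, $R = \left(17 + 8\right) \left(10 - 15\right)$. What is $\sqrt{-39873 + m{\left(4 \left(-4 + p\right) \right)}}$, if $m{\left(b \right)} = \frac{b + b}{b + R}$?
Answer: $\frac{i \sqrt{7000106881}}{419} \approx 199.68 i$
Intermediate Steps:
$R = -125$ ($R = 25 \left(-5\right) = -125$)
$p = \frac{1}{3}$ ($p = \frac{\left(-2\right) \frac{1}{-3}}{2} = \frac{\left(-2\right) \left(- \frac{1}{3}\right)}{2} = \frac{1}{2} \cdot \frac{2}{3} = \frac{1}{3} \approx 0.33333$)
$m{\left(b \right)} = \frac{2 b}{-125 + b}$ ($m{\left(b \right)} = \frac{b + b}{b - 125} = \frac{2 b}{-125 + b}$)
$\sqrt{-39873 + m{\left(4 \left(-4 + p\right) \right)}} = \sqrt{-39873 + \frac{2 \cdot 4 \left(-4 + \frac{1}{3}\right)}{-125 + 4 \left(-4 + \frac{1}{3}\right)}} = \sqrt{-39873 + \frac{2 \cdot 4 \left(- \frac{11}{3}\right)}{-125 + 4 \left(- \frac{11}{3}\right)}} = \sqrt{-39873 + 2 \left(- \frac{44}{3}\right) \frac{1}{-125 - \frac{44}{3}}} = \sqrt{-39873 + 2 \left(- \frac{44}{3}\right) \frac{1}{- \frac{419}{3}}} = \sqrt{-39873 + 2 \left(- \frac{44}{3}\right) \left(- \frac{3}{419}\right)} = \sqrt{-39873 + \frac{88}{419}} = \sqrt{- \frac{16706699}{419}} = \frac{i \sqrt{7000106881}}{419}$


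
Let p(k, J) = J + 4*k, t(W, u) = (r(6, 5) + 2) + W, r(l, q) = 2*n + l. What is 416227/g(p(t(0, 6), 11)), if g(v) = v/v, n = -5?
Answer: 416227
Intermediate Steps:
r(l, q) = -10 + l (r(l, q) = 2*(-5) + l = -10 + l)
t(W, u) = -2 + W (t(W, u) = ((-10 + 6) + 2) + W = (-4 + 2) + W = -2 + W)
g(v) = 1
416227/g(p(t(0, 6), 11)) = 416227/1 = 416227*1 = 416227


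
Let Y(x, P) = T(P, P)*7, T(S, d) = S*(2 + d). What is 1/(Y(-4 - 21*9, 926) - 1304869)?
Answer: 1/4710427 ≈ 2.1229e-7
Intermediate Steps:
Y(x, P) = 7*P*(2 + P) (Y(x, P) = (P*(2 + P))*7 = 7*P*(2 + P))
1/(Y(-4 - 21*9, 926) - 1304869) = 1/(7*926*(2 + 926) - 1304869) = 1/(7*926*928 - 1304869) = 1/(6015296 - 1304869) = 1/4710427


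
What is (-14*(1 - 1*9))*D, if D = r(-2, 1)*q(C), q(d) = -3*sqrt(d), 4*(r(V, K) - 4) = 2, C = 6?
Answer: -1512*sqrt(6) ≈ -3703.6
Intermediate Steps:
r(V, K) = 9/2 (r(V, K) = 4 + (1/4)*2 = 4 + 1/2 = 9/2)
D = -27*sqrt(6)/2 (D = 9*(-3*sqrt(6))/2 = -27*sqrt(6)/2 ≈ -33.068)
(-14*(1 - 1*9))*D = (-14*(1 - 1*9))*(-27*sqrt(6)/2) = (-14*(1 - 9))*(-27*sqrt(6)/2) = (-14*(-8))*(-27*sqrt(6)/2) = 112*(-27*sqrt(6)/2) = -1512*sqrt(6)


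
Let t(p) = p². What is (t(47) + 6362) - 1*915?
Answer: 7656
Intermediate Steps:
(t(47) + 6362) - 1*915 = (47² + 6362) - 1*915 = (2209 + 6362) - 915 = 8571 - 915 = 7656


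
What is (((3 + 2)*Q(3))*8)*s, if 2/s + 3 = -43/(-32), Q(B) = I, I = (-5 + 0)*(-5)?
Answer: -64000/53 ≈ -1207.5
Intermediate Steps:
I = 25 (I = -5*(-5) = 25)
Q(B) = 25
s = -64/53 (s = 2/(-3 - 43/(-32)) = 2/(-3 - 43*(-1/32)) = 2/(-3 + 43/32) = 2/(-53/32) = 2*(-32/53) = -64/53 ≈ -1.2075)
(((3 + 2)*Q(3))*8)*s = (((3 + 2)*25)*8)*(-64/53) = ((5*25)*8)*(-64/53) = (125*8)*(-64/53) = 1000*(-64/53) = -64000/53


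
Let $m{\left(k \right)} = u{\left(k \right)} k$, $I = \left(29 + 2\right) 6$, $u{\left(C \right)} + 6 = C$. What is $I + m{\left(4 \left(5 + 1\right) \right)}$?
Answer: $618$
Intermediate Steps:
$u{\left(C \right)} = -6 + C$
$I = 186$ ($I = 31 \cdot 6 = 186$)
$m{\left(k \right)} = k \left(-6 + k\right)$ ($m{\left(k \right)} = \left(-6 + k\right) k = k \left(-6 + k\right)$)
$I + m{\left(4 \left(5 + 1\right) \right)} = 186 + 4 \left(5 + 1\right) \left(-6 + 4 \left(5 + 1\right)\right) = 186 + 4 \cdot 6 \left(-6 + 4 \cdot 6\right) = 186 + 24 \left(-6 + 24\right) = 186 + 24 \cdot 18 = 186 + 432 = 618$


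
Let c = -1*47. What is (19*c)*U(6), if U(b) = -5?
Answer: 4465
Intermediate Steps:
c = -47
(19*c)*U(6) = (19*(-47))*(-5) = -893*(-5) = 4465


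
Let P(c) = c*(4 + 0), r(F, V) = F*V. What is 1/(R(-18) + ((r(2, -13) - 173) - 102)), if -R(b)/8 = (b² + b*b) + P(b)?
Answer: -1/4909 ≈ -0.00020371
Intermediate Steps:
P(c) = 4*c (P(c) = c*4 = 4*c)
R(b) = -32*b - 16*b² (R(b) = -8*((b² + b*b) + 4*b) = -8*((b² + b²) + 4*b) = -8*(2*b² + 4*b) = -32*b - 16*b²)
1/(R(-18) + ((r(2, -13) - 173) - 102)) = 1/(16*(-18)*(-2 - 1*(-18)) + ((2*(-13) - 173) - 102)) = 1/(16*(-18)*(-2 + 18) + ((-26 - 173) - 102)) = 1/(16*(-18)*16 + (-199 - 102)) = 1/(-4608 - 301) = 1/(-4909) = -1/4909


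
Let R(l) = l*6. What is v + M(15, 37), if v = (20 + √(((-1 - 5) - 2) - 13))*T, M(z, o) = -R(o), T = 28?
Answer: 338 + 28*I*√21 ≈ 338.0 + 128.31*I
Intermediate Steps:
R(l) = 6*l
M(z, o) = -6*o
v = 560 + 28*I*√21 (v = (20 + √(((-1 - 5) - 2) - 13))*28 = (20 + √((-6 - 2) - 13))*28 = (20 + √(-8 - 13))*28 = (20 + √(-21))*28 = (20 + I*√21)*28 = 560 + 28*I*√21 ≈ 560.0 + 128.31*I)
v + M(15, 37) = (560 + 28*I*√21) - 6*37 = (560 + 28*I*√21) - 222 = 338 + 28*I*√21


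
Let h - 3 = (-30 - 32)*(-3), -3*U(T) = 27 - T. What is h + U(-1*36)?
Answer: 168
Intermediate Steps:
U(T) = -9 + T/3 (U(T) = -(27 - T)/3 = -9 + T/3)
h = 189 (h = 3 + (-30 - 32)*(-3) = 3 - 62*(-3) = 3 + 186 = 189)
h + U(-1*36) = 189 + (-9 + (-1*36)/3) = 189 + (-9 + (⅓)*(-36)) = 189 + (-9 - 12) = 189 - 21 = 168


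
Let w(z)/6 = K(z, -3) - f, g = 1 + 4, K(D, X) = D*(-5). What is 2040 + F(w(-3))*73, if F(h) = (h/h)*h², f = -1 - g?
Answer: 1160988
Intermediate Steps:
K(D, X) = -5*D
g = 5
f = -6 (f = -1 - 1*5 = -1 - 5 = -6)
w(z) = 36 - 30*z (w(z) = 6*(-5*z - 1*(-6)) = 6*(-5*z + 6) = 6*(6 - 5*z) = 36 - 30*z)
F(h) = h² (F(h) = 1*h² = h²)
2040 + F(w(-3))*73 = 2040 + (36 - 30*(-3))²*73 = 2040 + (36 + 90)²*73 = 2040 + 126²*73 = 2040 + 15876*73 = 2040 + 1158948 = 1160988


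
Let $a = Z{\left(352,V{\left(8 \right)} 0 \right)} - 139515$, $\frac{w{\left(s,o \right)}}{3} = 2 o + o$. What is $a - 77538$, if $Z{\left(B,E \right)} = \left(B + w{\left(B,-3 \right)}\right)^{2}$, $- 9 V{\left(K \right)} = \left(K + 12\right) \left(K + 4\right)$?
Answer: $-111428$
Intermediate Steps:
$w{\left(s,o \right)} = 9 o$ ($w{\left(s,o \right)} = 3 \left(2 o + o\right) = 3 \cdot 3 o = 9 o$)
$V{\left(K \right)} = - \frac{\left(4 + K\right) \left(12 + K\right)}{9}$ ($V{\left(K \right)} = - \frac{\left(K + 12\right) \left(K + 4\right)}{9} = - \frac{\left(12 + K\right) \left(4 + K\right)}{9} = - \frac{\left(4 + K\right) \left(12 + K\right)}{9}$)
$Z{\left(B,E \right)} = \left(-27 + B\right)^{2}$ ($Z{\left(B,E \right)} = \left(B + 9 \left(-3\right)\right)^{2} = \left(B - 27\right)^{2} = \left(-27 + B\right)^{2}$)
$a = -33890$ ($a = \left(-27 + 352\right)^{2} - 139515 = 325^{2} - 139515 = 105625 - 139515 = -33890$)
$a - 77538 = -33890 - 77538 = -111428$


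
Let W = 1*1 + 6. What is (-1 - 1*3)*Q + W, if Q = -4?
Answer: 23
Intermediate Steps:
W = 7 (W = 1 + 6 = 7)
(-1 - 1*3)*Q + W = (-1 - 1*3)*(-4) + 7 = (-1 - 3)*(-4) + 7 = -4*(-4) + 7 = 16 + 7 = 23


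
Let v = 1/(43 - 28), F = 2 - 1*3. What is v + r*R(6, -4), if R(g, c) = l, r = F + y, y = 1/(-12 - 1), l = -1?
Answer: 223/195 ≈ 1.1436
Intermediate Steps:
y = -1/13 (y = 1/(-13) = -1/13 ≈ -0.076923)
F = -1 (F = 2 - 3 = -1)
r = -14/13 (r = -1 - 1/13 = -14/13 ≈ -1.0769)
R(g, c) = -1
v = 1/15 ≈ 0.066667
v + r*R(6, -4) = 1/15 - 14/13*(-1) = 1/15 + 14/13 = 223/195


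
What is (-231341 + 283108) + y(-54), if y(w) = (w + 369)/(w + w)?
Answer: 621169/12 ≈ 51764.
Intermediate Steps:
y(w) = (369 + w)/(2*w) (y(w) = (369 + w)/((2*w)) = (369 + w)*(1/(2*w)) = (369 + w)/(2*w))
(-231341 + 283108) + y(-54) = (-231341 + 283108) + (½)*(369 - 54)/(-54) = 51767 + (½)*(-1/54)*315 = 51767 - 35/12 = 621169/12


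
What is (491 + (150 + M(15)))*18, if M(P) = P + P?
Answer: 12078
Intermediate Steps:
M(P) = 2*P
(491 + (150 + M(15)))*18 = (491 + (150 + 2*15))*18 = (491 + (150 + 30))*18 = (491 + 180)*18 = 671*18 = 12078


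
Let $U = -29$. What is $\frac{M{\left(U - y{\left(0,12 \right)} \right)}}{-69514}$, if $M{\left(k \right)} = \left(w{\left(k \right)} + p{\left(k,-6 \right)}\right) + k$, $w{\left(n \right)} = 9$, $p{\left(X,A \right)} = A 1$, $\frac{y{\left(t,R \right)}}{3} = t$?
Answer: $\frac{13}{34757} \approx 0.00037403$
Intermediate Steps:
$y{\left(t,R \right)} = 3 t$
$p{\left(X,A \right)} = A$
$M{\left(k \right)} = 3 + k$ ($M{\left(k \right)} = \left(9 - 6\right) + k = 3 + k$)
$\frac{M{\left(U - y{\left(0,12 \right)} \right)}}{-69514} = \frac{3 - \left(29 + 3 \cdot 0\right)}{-69514} = \left(3 - 29\right) \left(- \frac{1}{69514}\right) = \left(-26\right) \left(- \frac{1}{69514}\right) = \frac{13}{34757}$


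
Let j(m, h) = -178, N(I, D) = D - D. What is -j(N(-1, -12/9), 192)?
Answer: 178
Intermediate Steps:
N(I, D) = 0
-j(N(-1, -12/9), 192) = -1*(-178) = 178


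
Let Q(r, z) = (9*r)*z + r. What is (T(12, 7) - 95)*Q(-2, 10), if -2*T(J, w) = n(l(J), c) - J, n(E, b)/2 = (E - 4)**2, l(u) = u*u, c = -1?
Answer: 3583398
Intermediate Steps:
l(u) = u**2
n(E, b) = 2*(-4 + E)**2 (n(E, b) = 2*(E - 4)**2 = 2*(-4 + E)**2)
T(J, w) = J/2 - (-4 + J**2)**2 (T(J, w) = -(2*(-4 + J**2)**2 - J)/2 = -(-J + 2*(-4 + J**2)**2)/2 = J/2 - (-4 + J**2)**2)
Q(r, z) = r + 9*r*z (Q(r, z) = 9*r*z + r = r + 9*r*z)
(T(12, 7) - 95)*Q(-2, 10) = (((1/2)*12 - (-4 + 12**2)**2) - 95)*(-2*(1 + 9*10)) = ((6 - (-4 + 144)**2) - 95)*(-2*(1 + 90)) = ((6 - 1*140**2) - 95)*(-2*91) = ((6 - 1*19600) - 95)*(-182) = ((6 - 19600) - 95)*(-182) = (-19594 - 95)*(-182) = -19689*(-182) = 3583398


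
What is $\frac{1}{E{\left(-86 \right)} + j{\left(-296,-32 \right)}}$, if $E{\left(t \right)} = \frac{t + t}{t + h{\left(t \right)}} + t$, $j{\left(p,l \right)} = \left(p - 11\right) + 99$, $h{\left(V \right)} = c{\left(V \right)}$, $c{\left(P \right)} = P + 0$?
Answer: $- \frac{1}{293} \approx -0.003413$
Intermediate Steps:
$c{\left(P \right)} = P$
$h{\left(V \right)} = V$
$j{\left(p,l \right)} = 88 + p$ ($j{\left(p,l \right)} = \left(-11 + p\right) + 99 = 88 + p$)
$E{\left(t \right)} = 1 + t$ ($E{\left(t \right)} = \frac{t + t}{t + t} + t = \frac{2 t}{2 t} + t = 2 t \frac{1}{2 t} + t = 1 + t$)
$\frac{1}{E{\left(-86 \right)} + j{\left(-296,-32 \right)}} = \frac{1}{\left(1 - 86\right) + \left(88 - 296\right)} = \frac{1}{-85 - 208} = \frac{1}{-293} = - \frac{1}{293}$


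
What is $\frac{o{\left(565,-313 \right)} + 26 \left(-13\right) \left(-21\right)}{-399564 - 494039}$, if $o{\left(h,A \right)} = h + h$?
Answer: $- \frac{8228}{893603} \approx -0.0092077$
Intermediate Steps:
$o{\left(h,A \right)} = 2 h$
$\frac{o{\left(565,-313 \right)} + 26 \left(-13\right) \left(-21\right)}{-399564 - 494039} = \frac{2 \cdot 565 + 26 \left(-13\right) \left(-21\right)}{-399564 - 494039} = \frac{1130 - -7098}{-893603} = \left(1130 + 7098\right) \left(- \frac{1}{893603}\right) = 8228 \left(- \frac{1}{893603}\right) = - \frac{8228}{893603}$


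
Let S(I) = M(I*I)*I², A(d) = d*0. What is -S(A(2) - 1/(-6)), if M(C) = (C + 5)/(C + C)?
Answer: -181/72 ≈ -2.5139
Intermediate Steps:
A(d) = 0
M(C) = (5 + C)/(2*C) (M(C) = (5 + C)/((2*C)) = (5 + C)*(1/(2*C)) = (5 + C)/(2*C))
S(I) = 5/2 + I²/2 (S(I) = ((5 + I*I)/(2*((I*I))))*I² = ((5 + I²)/(2*(I²)))*I² = ((5 + I²)/(2*I²))*I² = 5/2 + I²/2)
-S(A(2) - 1/(-6)) = -(5/2 + (0 - 1/(-6))²/2) = -(5/2 + (0 - 1*(-⅙))²/2) = -(5/2 + (0 + ⅙)²/2) = -(5/2 + (⅙)²/2) = -(5/2 + (½)*(1/36)) = -(5/2 + 1/72) = -1*181/72 = -181/72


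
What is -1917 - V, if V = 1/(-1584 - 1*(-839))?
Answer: -1428164/745 ≈ -1917.0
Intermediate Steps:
V = -1/745 (V = 1/(-1584 + 839) = 1/(-745) = -1/745 ≈ -0.0013423)
-1917 - V = -1917 - 1*(-1/745) = -1917 + 1/745 = -1428164/745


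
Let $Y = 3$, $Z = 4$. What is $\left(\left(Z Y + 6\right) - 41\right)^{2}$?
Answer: $529$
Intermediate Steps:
$\left(\left(Z Y + 6\right) - 41\right)^{2} = \left(\left(4 \cdot 3 + 6\right) - 41\right)^{2} = \left(\left(12 + 6\right) - 41\right)^{2} = \left(18 - 41\right)^{2} = \left(-23\right)^{2} = 529$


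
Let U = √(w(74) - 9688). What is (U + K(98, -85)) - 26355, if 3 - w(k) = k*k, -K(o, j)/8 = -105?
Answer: -25515 + I*√15161 ≈ -25515.0 + 123.13*I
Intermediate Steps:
K(o, j) = 840 (K(o, j) = -8*(-105) = 840)
w(k) = 3 - k² (w(k) = 3 - k*k = 3 - k²)
U = I*√15161 (U = √((3 - 1*74²) - 9688) = √((3 - 1*5476) - 9688) = √((3 - 5476) - 9688) = √(-5473 - 9688) = √(-15161) = I*√15161 ≈ 123.13*I)
(U + K(98, -85)) - 26355 = (I*√15161 + 840) - 26355 = (840 + I*√15161) - 26355 = -25515 + I*√15161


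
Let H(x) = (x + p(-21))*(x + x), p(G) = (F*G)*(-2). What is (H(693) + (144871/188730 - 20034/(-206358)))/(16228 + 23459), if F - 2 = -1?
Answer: 6612442942269673/257607955451430 ≈ 25.669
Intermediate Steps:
F = 1 (F = 2 - 1 = 1)
p(G) = -2*G (p(G) = (1*G)*(-2) = G*(-2) = -2*G)
H(x) = 2*x*(42 + x) (H(x) = (x - 2*(-21))*(x + x) = (x + 42)*(2*x) = (42 + x)*(2*x) = 2*x*(42 + x))
(H(693) + (144871/188730 - 20034/(-206358)))/(16228 + 23459) = (2*693*(42 + 693) + (144871/188730 - 20034/(-206358)))/(16228 + 23459) = (2*693*735 + (144871*(1/188730) - 20034*(-1/206358)))/39687 = (1018710 + (144871/188730 + 3339/34393))*(1/39687) = (1018710 + 5612717773/6490990890)*(1/39687) = (6612442942269673/6490990890)*(1/39687) = 6612442942269673/257607955451430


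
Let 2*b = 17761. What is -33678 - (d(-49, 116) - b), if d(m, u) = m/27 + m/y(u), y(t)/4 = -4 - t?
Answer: -107117801/4320 ≈ -24796.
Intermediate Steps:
b = 17761/2 (b = (1/2)*17761 = 17761/2 ≈ 8880.5)
y(t) = -16 - 4*t (y(t) = 4*(-4 - t) = -16 - 4*t)
d(m, u) = m/27 + m/(-16 - 4*u)
-33678 - (d(-49, 116) - b) = -33678 - ((1/108)*(-49)*(-11 + 4*116)/(4 + 116) - 1*17761/2) = -33678 - ((1/108)*(-49)*(-11 + 464)/120 - 17761/2) = -33678 - ((1/108)*(-49)*(1/120)*453 - 17761/2) = -33678 - (-7399/4320 - 17761/2) = -33678 - 1*(-38371159/4320) = -33678 + 38371159/4320 = -107117801/4320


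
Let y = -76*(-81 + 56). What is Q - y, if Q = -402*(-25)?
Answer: 8150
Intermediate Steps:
y = 1900 (y = -76*(-25) = 1900)
Q = 10050
Q - y = 10050 - 1*1900 = 10050 - 1900 = 8150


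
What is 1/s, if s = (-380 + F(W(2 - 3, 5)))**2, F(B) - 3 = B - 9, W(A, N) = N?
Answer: 1/145161 ≈ 6.8889e-6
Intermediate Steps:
F(B) = -6 + B (F(B) = 3 + (B - 9) = 3 + (-9 + B) = -6 + B)
s = 145161 (s = (-380 + (-6 + 5))**2 = (-380 - 1)**2 = (-381)**2 = 145161)
1/s = 1/145161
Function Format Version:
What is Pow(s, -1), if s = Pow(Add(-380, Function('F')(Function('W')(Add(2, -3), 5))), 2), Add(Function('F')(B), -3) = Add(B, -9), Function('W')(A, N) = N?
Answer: Rational(1, 145161) ≈ 6.8889e-6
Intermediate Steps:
Function('F')(B) = Add(-6, B) (Function('F')(B) = Add(3, Add(B, -9)) = Add(3, Add(-9, B)) = Add(-6, B))
s = 145161 (s = Pow(Add(-380, Add(-6, 5)), 2) = Pow(Add(-380, -1), 2) = Pow(-381, 2) = 145161)
Pow(s, -1) = Pow(145161, -1) = Rational(1, 145161)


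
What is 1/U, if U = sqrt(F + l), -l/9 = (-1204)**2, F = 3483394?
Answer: -I*sqrt(382526)/1912630 ≈ -0.00032337*I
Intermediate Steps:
l = -13046544 (l = -9*(-1204)**2 = -9*1449616 = -13046544)
U = 5*I*sqrt(382526) (U = sqrt(3483394 - 13046544) = sqrt(-9563150) = 5*I*sqrt(382526) ≈ 3092.4*I)
1/U = 1/(5*I*sqrt(382526)) = -I*sqrt(382526)/1912630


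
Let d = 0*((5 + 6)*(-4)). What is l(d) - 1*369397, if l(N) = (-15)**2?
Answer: -369172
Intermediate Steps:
d = 0 (d = 0*(11*(-4)) = 0*(-44) = 0)
l(N) = 225
l(d) - 1*369397 = 225 - 1*369397 = 225 - 369397 = -369172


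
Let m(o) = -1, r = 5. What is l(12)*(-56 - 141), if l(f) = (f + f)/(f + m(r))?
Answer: -4728/11 ≈ -429.82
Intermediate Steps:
l(f) = 2*f/(-1 + f) (l(f) = (f + f)/(f - 1) = (2*f)/(-1 + f) = 2*f/(-1 + f))
l(12)*(-56 - 141) = (2*12/(-1 + 12))*(-56 - 141) = (2*12/11)*(-197) = (2*12*(1/11))*(-197) = (24/11)*(-197) = -4728/11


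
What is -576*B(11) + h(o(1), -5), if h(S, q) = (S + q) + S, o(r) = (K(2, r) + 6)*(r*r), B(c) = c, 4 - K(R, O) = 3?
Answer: -6327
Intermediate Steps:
K(R, O) = 1 (K(R, O) = 4 - 1*3 = 4 - 3 = 1)
o(r) = 7*r² (o(r) = (1 + 6)*(r*r) = 7*r²)
h(S, q) = q + 2*S
-576*B(11) + h(o(1), -5) = -576*11 + (-5 + 2*(7*1²)) = -6336 + (-5 + 2*(7*1)) = -6336 + (-5 + 2*7) = -6336 + (-5 + 14) = -6336 + 9 = -6327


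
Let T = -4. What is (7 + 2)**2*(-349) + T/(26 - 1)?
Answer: -706729/25 ≈ -28269.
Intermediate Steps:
(7 + 2)**2*(-349) + T/(26 - 1) = (7 + 2)**2*(-349) - 4/(26 - 1) = 9**2*(-349) - 4/25 = 81*(-349) - 4*1/25 = -28269 - 4/25 = -706729/25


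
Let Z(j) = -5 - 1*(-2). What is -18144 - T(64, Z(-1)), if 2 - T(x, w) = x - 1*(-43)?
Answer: -18039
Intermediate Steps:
Z(j) = -3 (Z(j) = -5 + 2 = -3)
T(x, w) = -41 - x (T(x, w) = 2 - (x - 1*(-43)) = 2 - (x + 43) = 2 - (43 + x) = 2 + (-43 - x) = -41 - x)
-18144 - T(64, Z(-1)) = -18144 - (-41 - 1*64) = -18144 - (-41 - 64) = -18144 - 1*(-105) = -18144 + 105 = -18039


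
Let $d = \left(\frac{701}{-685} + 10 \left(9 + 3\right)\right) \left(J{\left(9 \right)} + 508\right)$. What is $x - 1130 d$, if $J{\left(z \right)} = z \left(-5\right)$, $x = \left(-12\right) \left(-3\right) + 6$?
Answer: $- \frac{8527886608}{137} \approx -6.2247 \cdot 10^{7}$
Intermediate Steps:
$x = 42$ ($x = 36 + 6 = 42$)
$J{\left(z \right)} = - 5 z$
$d = \frac{37734037}{685}$ ($d = \left(\frac{701}{-685} + 10 \left(9 + 3\right)\right) \left(\left(-5\right) 9 + 508\right) = \left(701 \left(- \frac{1}{685}\right) + 10 \cdot 12\right) \left(-45 + 508\right) = \left(- \frac{701}{685} + 120\right) 463 = \frac{81499}{685} \cdot 463 = \frac{37734037}{685} \approx 55086.0$)
$x - 1130 d = 42 - \frac{8527892362}{137} = - \frac{8527886608}{137}$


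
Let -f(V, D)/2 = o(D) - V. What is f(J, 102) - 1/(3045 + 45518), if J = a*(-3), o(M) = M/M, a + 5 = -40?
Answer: 13014883/48563 ≈ 268.00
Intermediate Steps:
a = -45 (a = -5 - 40 = -45)
o(M) = 1
J = 135 (J = -45*(-3) = 135)
f(V, D) = -2 + 2*V (f(V, D) = -2*(1 - V) = -2 + 2*V)
f(J, 102) - 1/(3045 + 45518) = (-2 + 2*135) - 1/(3045 + 45518) = (-2 + 270) - 1/48563 = 268 - 1*1/48563 = 268 - 1/48563 = 13014883/48563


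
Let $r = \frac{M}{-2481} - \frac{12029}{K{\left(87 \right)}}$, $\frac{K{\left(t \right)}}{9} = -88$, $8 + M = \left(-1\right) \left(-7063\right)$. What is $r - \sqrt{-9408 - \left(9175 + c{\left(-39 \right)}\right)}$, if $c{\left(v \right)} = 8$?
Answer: $\frac{8085463}{654984} - i \sqrt{18591} \approx 12.345 - 136.35 i$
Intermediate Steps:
$M = 7055$ ($M = -8 - -7063 = -8 + 7063 = 7055$)
$K{\left(t \right)} = -792$ ($K{\left(t \right)} = 9 \left(-88\right) = -792$)
$r = \frac{8085463}{654984}$ ($r = \frac{7055}{-2481} - \frac{12029}{-792} = 7055 \left(- \frac{1}{2481}\right) - - \frac{12029}{792} = - \frac{7055}{2481} + \frac{12029}{792} = \frac{8085463}{654984} \approx 12.345$)
$r - \sqrt{-9408 - \left(9175 + c{\left(-39 \right)}\right)} = \frac{8085463}{654984} - \sqrt{-9408 - 9183} = \frac{8085463}{654984} - \sqrt{-18591} = \frac{8085463}{654984} - i \sqrt{18591}$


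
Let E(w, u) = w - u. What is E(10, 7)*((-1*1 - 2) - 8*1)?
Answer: -33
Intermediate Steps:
E(10, 7)*((-1*1 - 2) - 8*1) = (10 - 1*7)*((-1*1 - 2) - 8*1) = (10 - 7)*((-1 - 2) - 8) = 3*(-3 - 8) = 3*(-11) = -33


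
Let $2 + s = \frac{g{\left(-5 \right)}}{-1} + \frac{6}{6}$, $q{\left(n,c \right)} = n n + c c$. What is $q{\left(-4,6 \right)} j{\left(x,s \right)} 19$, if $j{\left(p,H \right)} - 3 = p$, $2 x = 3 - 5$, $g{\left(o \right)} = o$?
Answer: $1976$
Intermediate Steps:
$q{\left(n,c \right)} = c^{2} + n^{2}$ ($q{\left(n,c \right)} = n^{2} + c^{2} = c^{2} + n^{2}$)
$s = 4$ ($s = -2 + \left(- \frac{5}{-1} + \frac{6}{6}\right) = -2 + \left(\left(-5\right) \left(-1\right) + 6 \cdot \frac{1}{6}\right) = -2 + \left(5 + 1\right) = -2 + 6 = 4$)
$x = -1$ ($x = \frac{3 - 5}{2} = \frac{1}{2} \left(-2\right) = -1$)
$j{\left(p,H \right)} = 3 + p$
$q{\left(-4,6 \right)} j{\left(x,s \right)} 19 = \left(6^{2} + \left(-4\right)^{2}\right) \left(3 - 1\right) 19 = \left(36 + 16\right) 2 \cdot 19 = 52 \cdot 2 \cdot 19 = 104 \cdot 19 = 1976$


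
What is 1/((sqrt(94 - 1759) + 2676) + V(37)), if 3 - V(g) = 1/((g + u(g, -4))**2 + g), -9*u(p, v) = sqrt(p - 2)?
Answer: I*(-113921 + 666*sqrt(35))/(3*(-101731426*I - 3330*sqrt(259) + 113921*sqrt(185) + 594738*I*sqrt(35))) ≈ 0.00037319 - 5.6841e-6*I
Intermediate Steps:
u(p, v) = -sqrt(-2 + p)/9 (u(p, v) = -sqrt(p - 2)/9 = -sqrt(-2 + p)/9)
V(g) = 3 - 1/(g + (g - sqrt(-2 + g)/9)**2) (V(g) = 3 - 1/((g - sqrt(-2 + g)/9)**2 + g) = 3 - 1/(g + (g - sqrt(-2 + g)/9)**2))
1/((sqrt(94 - 1759) + 2676) + V(37)) = 1/((sqrt(94 - 1759) + 2676) + 3*(-27 + (-sqrt(-2 + 37) + 9*37)**2 + 81*37)/((-sqrt(-2 + 37) + 9*37)**2 + 81*37)) = 1/((sqrt(-1665) + 2676) + 3*(-27 + (-sqrt(35) + 333)**2 + 2997)/((-sqrt(35) + 333)**2 + 2997)) = 1/((3*I*sqrt(185) + 2676) + 3*(-27 + (333 - sqrt(35))**2 + 2997)/((333 - sqrt(35))**2 + 2997)) = 1/((2676 + 3*I*sqrt(185)) + 3*(2970 + (333 - sqrt(35))**2)/(2997 + (333 - sqrt(35))**2)) = 1/(2676 + 3*I*sqrt(185) + 3*(2970 + (333 - sqrt(35))**2)/(2997 + (333 - sqrt(35))**2))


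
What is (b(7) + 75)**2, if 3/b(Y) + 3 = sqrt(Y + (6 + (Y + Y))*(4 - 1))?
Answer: 4750371/841 + 13077*sqrt(67)/1682 ≈ 5712.1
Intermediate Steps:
b(Y) = 3/(-3 + sqrt(18 + 7*Y)) (b(Y) = 3/(-3 + sqrt(Y + (6 + (Y + Y))*(4 - 1))) = 3/(-3 + sqrt(Y + (6 + 2*Y)*3)) = 3/(-3 + sqrt(Y + (18 + 6*Y))) = 3/(-3 + sqrt(18 + 7*Y)))
(b(7) + 75)**2 = (3/(-3 + sqrt(18 + 7*7)) + 75)**2 = (3/(-3 + sqrt(18 + 49)) + 75)**2 = (3/(-3 + sqrt(67)) + 75)**2 = (75 + 3/(-3 + sqrt(67)))**2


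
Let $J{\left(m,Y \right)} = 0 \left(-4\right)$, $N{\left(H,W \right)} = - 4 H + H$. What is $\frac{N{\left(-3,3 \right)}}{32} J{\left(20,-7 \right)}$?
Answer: $0$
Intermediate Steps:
$N{\left(H,W \right)} = - 3 H$
$J{\left(m,Y \right)} = 0$
$\frac{N{\left(-3,3 \right)}}{32} J{\left(20,-7 \right)} = \frac{\left(-3\right) \left(-3\right)}{32} \cdot 0 = 9 \cdot \frac{1}{32} \cdot 0 = \frac{9}{32} \cdot 0 = 0$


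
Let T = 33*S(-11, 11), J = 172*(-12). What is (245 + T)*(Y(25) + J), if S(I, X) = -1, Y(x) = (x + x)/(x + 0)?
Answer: -437144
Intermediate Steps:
J = -2064
Y(x) = 2 (Y(x) = (2*x)/x = 2)
T = -33 (T = 33*(-1) = -33)
(245 + T)*(Y(25) + J) = (245 - 33)*(2 - 2064) = 212*(-2062) = -437144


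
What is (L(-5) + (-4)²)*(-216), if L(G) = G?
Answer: -2376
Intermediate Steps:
(L(-5) + (-4)²)*(-216) = (-5 + (-4)²)*(-216) = (-5 + 16)*(-216) = 11*(-216) = -2376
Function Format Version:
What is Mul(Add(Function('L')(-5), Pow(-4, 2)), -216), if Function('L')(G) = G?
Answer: -2376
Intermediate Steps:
Mul(Add(Function('L')(-5), Pow(-4, 2)), -216) = Mul(Add(-5, Pow(-4, 2)), -216) = Mul(Add(-5, 16), -216) = Mul(11, -216) = -2376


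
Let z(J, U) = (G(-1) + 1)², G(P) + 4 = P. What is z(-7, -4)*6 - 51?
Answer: 45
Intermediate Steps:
G(P) = -4 + P
z(J, U) = 16 (z(J, U) = ((-4 - 1) + 1)² = (-5 + 1)² = (-4)² = 16)
z(-7, -4)*6 - 51 = 16*6 - 51 = 96 - 51 = 45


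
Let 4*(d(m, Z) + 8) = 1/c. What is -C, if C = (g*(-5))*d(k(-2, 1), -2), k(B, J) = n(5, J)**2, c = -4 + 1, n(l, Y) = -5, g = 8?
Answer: -970/3 ≈ -323.33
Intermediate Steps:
c = -3
k(B, J) = 25 (k(B, J) = (-5)**2 = 25)
d(m, Z) = -97/12 (d(m, Z) = -8 + (1/4)/(-3) = -8 + (1/4)*(-1/3) = -8 - 1/12 = -97/12)
C = 970/3 (C = (8*(-5))*(-97/12) = -40*(-97/12) = 970/3 ≈ 323.33)
-C = -1*970/3 = -970/3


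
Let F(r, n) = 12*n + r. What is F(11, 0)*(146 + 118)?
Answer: 2904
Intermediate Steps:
F(r, n) = r + 12*n
F(11, 0)*(146 + 118) = (11 + 12*0)*(146 + 118) = (11 + 0)*264 = 11*264 = 2904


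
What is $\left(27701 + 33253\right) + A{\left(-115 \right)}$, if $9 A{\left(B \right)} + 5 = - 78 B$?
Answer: $\frac{557551}{9} \approx 61950.0$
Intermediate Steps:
$A{\left(B \right)} = - \frac{5}{9} - \frac{26 B}{3}$ ($A{\left(B \right)} = - \frac{5}{9} + \frac{\left(-78\right) B}{9} = - \frac{5}{9} - \frac{26 B}{3}$)
$\left(27701 + 33253\right) + A{\left(-115 \right)} = \left(27701 + 33253\right) - - \frac{8965}{9} = 60954 + \left(- \frac{5}{9} + \frac{2990}{3}\right) = 60954 + \frac{8965}{9} = \frac{557551}{9}$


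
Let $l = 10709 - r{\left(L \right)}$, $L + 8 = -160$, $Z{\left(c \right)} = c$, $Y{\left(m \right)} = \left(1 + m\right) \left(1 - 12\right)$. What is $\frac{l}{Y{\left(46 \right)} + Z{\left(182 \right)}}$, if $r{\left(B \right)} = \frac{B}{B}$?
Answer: $- \frac{10708}{335} \approx -31.964$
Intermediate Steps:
$Y{\left(m \right)} = -11 - 11 m$ ($Y{\left(m \right)} = \left(1 + m\right) \left(-11\right) = -11 - 11 m$)
$L = -168$ ($L = -8 - 160 = -168$)
$r{\left(B \right)} = 1$
$l = 10708$ ($l = 10709 - 1 = 10708$)
$\frac{l}{Y{\left(46 \right)} + Z{\left(182 \right)}} = \frac{10708}{\left(-11 - 506\right) + 182} = \frac{10708}{-517 + 182} = \frac{10708}{-335} = 10708 \left(- \frac{1}{335}\right) = - \frac{10708}{335}$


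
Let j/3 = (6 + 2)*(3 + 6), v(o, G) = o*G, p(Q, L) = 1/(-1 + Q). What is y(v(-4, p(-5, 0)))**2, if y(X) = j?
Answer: 46656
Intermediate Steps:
v(o, G) = G*o
j = 216 (j = 3*((6 + 2)*(3 + 6)) = 3*(8*9) = 3*72 = 216)
y(X) = 216
y(v(-4, p(-5, 0)))**2 = 216**2 = 46656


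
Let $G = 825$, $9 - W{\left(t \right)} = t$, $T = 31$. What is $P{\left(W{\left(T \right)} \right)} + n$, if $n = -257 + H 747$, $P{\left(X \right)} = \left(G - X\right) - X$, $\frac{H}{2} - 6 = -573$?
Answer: $-846486$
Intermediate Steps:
$W{\left(t \right)} = 9 - t$
$H = -1134$ ($H = 12 + 2 \left(-573\right) = 12 - 1146 = -1134$)
$P{\left(X \right)} = 825 - 2 X$ ($P{\left(X \right)} = \left(825 - X\right) - X = 825 - 2 X$)
$n = -847355$ ($n = -257 - 847098 = -847355$)
$P{\left(W{\left(T \right)} \right)} + n = \left(825 - 2 \left(9 - 31\right)\right) - 847355 = \left(825 - -44\right) - 847355 = \left(825 + 44\right) - 847355 = 869 - 847355 = -846486$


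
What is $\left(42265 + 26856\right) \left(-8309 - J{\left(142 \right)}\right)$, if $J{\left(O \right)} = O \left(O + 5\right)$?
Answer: $-2017158143$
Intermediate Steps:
$J{\left(O \right)} = O \left(5 + O\right)$
$\left(42265 + 26856\right) \left(-8309 - J{\left(142 \right)}\right) = \left(42265 + 26856\right) \left(-8309 - 142 \left(5 + 142\right)\right) = 69121 \left(-8309 - 142 \cdot 147\right) = 69121 \left(-8309 - 20874\right) = 69121 \left(-29183\right) = -2017158143$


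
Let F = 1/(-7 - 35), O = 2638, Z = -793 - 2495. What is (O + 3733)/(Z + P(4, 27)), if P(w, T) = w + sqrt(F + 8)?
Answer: -878739288/452955217 - 6371*sqrt(14070)/452955217 ≈ -1.9417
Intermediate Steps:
Z = -3288
F = -1/42 (F = 1/(-42) = -1/42 ≈ -0.023810)
P(w, T) = w + sqrt(14070)/42 (P(w, T) = w + sqrt(-1/42 + 8) = w + sqrt(335/42) = w + sqrt(14070)/42)
(O + 3733)/(Z + P(4, 27)) = (2638 + 3733)/(-3288 + (4 + sqrt(14070)/42)) = 6371/(-3284 + sqrt(14070)/42)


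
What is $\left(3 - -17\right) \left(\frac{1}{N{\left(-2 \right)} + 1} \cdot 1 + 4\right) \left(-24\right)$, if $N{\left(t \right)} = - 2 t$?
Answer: $-2016$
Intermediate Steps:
$\left(3 - -17\right) \left(\frac{1}{N{\left(-2 \right)} + 1} \cdot 1 + 4\right) \left(-24\right) = \left(3 - -17\right) \left(\frac{1}{\left(-2\right) \left(-2\right) + 1} \cdot 1 + 4\right) \left(-24\right) = \left(3 + 17\right) \left(\frac{1}{4 + 1} \cdot 1 + 4\right) \left(-24\right) = 20 \left(\frac{1}{5} \cdot 1 + 4\right) \left(-24\right) = 20 \left(\frac{1}{5} + 4\right) \left(-24\right) = 20 \cdot \frac{21}{5} \left(-24\right) = 84 \left(-24\right) = -2016$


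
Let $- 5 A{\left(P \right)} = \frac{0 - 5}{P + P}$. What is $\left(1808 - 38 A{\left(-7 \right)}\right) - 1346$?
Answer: $\frac{3253}{7} \approx 464.71$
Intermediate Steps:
$A{\left(P \right)} = \frac{1}{2 P}$ ($A{\left(P \right)} = - \frac{\left(0 - 5\right) \frac{1}{P + P}}{5} = - \frac{\left(-5\right) \frac{1}{2 P}}{5} = - \frac{\left(- \frac{5}{2}\right) \frac{1}{P}}{5} = \frac{1}{2 P}$)
$\left(1808 - 38 A{\left(-7 \right)}\right) - 1346 = \left(1808 - 38 \frac{1}{2 \left(-7\right)}\right) - 1346 = \left(1808 - 38 \cdot \frac{1}{2} \left(- \frac{1}{7}\right)\right) - 1346 = \left(1808 - - \frac{19}{7}\right) - 1346 = \left(1808 + \frac{19}{7}\right) - 1346 = \frac{12675}{7} - 1346 = \frac{3253}{7}$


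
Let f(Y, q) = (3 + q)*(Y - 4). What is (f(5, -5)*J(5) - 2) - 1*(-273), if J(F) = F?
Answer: 261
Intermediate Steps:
f(Y, q) = (-4 + Y)*(3 + q) (f(Y, q) = (3 + q)*(-4 + Y) = (-4 + Y)*(3 + q))
(f(5, -5)*J(5) - 2) - 1*(-273) = ((-12 - 4*(-5) + 3*5 + 5*(-5))*5 - 2) - 1*(-273) = ((-12 + 20 + 15 - 25)*5 - 2) + 273 = (-2*5 - 2) + 273 = (-10 - 2) + 273 = -12 + 273 = 261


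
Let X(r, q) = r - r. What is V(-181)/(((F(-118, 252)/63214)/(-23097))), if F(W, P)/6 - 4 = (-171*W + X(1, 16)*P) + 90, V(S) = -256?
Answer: 3893476688/1267 ≈ 3.0730e+6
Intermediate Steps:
X(r, q) = 0
F(W, P) = 564 - 1026*W (F(W, P) = 24 + 6*((-171*W + 0*P) + 90) = 24 + 6*((-171*W + 0) + 90) = 24 + 6*(-171*W + 90) = 24 + 6*(90 - 171*W) = 24 + (540 - 1026*W) = 564 - 1026*W)
V(-181)/(((F(-118, 252)/63214)/(-23097))) = -256*(-1460053758/(564 - 1026*(-118))) = -256*(-1460053758/(564 + 121068)) = -256/((121632*(1/63214))*(-1/23097)) = -256/((60816/31607)*(-1/23097)) = -256/(-20272/243342293) = -256*(-243342293/20272) = 3893476688/1267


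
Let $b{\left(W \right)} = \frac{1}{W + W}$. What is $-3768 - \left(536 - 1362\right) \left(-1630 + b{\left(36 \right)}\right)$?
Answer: $- \frac{48604915}{36} \approx -1.3501 \cdot 10^{6}$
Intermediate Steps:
$b{\left(W \right)} = \frac{1}{2 W}$
$-3768 - \left(536 - 1362\right) \left(-1630 + b{\left(36 \right)}\right) = -3768 - \left(536 - 1362\right) \left(-1630 + \frac{1}{2 \cdot 36}\right) = -3768 - - 826 \left(-1630 + \frac{1}{2} \cdot \frac{1}{36}\right) = -3768 - - 826 \left(-1630 + \frac{1}{72}\right) = -3768 - \left(-826\right) \left(- \frac{117359}{72}\right) = -3768 - \frac{48469267}{36} = - \frac{48604915}{36}$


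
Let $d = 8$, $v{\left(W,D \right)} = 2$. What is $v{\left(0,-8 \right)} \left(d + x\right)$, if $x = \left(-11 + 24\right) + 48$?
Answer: $138$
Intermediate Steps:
$x = 61$ ($x = 13 + 48 = 61$)
$v{\left(0,-8 \right)} \left(d + x\right) = 2 \left(8 + 61\right) = 2 \cdot 69 = 138$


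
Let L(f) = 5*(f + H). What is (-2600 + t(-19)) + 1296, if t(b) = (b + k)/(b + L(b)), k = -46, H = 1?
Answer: -142071/109 ≈ -1303.4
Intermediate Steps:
L(f) = 5 + 5*f (L(f) = 5*(f + 1) = 5*(1 + f) = 5 + 5*f)
t(b) = (-46 + b)/(5 + 6*b) (t(b) = (b - 46)/(b + (5 + 5*b)) = (-46 + b)/(5 + 6*b))
(-2600 + t(-19)) + 1296 = (-2600 + (-46 - 19)/(5 + 6*(-19))) + 1296 = (-2600 - 65/(5 - 114)) + 1296 = (-2600 - 65/(-109)) + 1296 = (-2600 - 1/109*(-65)) + 1296 = (-2600 + 65/109) + 1296 = -283335/109 + 1296 = -142071/109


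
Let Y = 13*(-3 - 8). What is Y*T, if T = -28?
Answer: 4004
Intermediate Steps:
Y = -143 (Y = 13*(-11) = -143)
Y*T = -143*(-28) = 4004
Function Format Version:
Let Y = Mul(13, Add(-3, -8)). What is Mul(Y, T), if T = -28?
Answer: 4004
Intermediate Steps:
Y = -143 (Y = Mul(13, -11) = -143)
Mul(Y, T) = Mul(-143, -28) = 4004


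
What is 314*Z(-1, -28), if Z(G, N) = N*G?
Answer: 8792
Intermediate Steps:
Z(G, N) = G*N
314*Z(-1, -28) = 314*(-1*(-28)) = 314*28 = 8792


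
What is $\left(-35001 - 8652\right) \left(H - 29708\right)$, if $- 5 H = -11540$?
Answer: $1196092200$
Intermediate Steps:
$H = 2308$ ($H = \left(- \frac{1}{5}\right) \left(-11540\right) = 2308$)
$\left(-35001 - 8652\right) \left(H - 29708\right) = \left(-35001 - 8652\right) \left(2308 - 29708\right) = \left(-43653\right) \left(-27400\right) = 1196092200$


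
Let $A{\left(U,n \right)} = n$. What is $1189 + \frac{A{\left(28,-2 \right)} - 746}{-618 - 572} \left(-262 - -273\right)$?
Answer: $\frac{41857}{35} \approx 1195.9$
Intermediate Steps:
$1189 + \frac{A{\left(28,-2 \right)} - 746}{-618 - 572} \left(-262 - -273\right) = 1189 + \frac{-2 - 746}{-618 - 572} \left(-262 - -273\right) = 1189 + - \frac{748}{-1190} \left(-262 + 273\right) = 1189 + \left(-748\right) \left(- \frac{1}{1190}\right) 11 = 1189 + \frac{22}{35} \cdot 11 = 1189 + \frac{242}{35} = \frac{41857}{35}$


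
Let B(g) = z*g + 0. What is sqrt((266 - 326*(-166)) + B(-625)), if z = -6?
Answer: 2*sqrt(14533) ≈ 241.11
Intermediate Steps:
B(g) = -6*g (B(g) = -6*g + 0 = -6*g)
sqrt((266 - 326*(-166)) + B(-625)) = sqrt((266 - 326*(-166)) - 6*(-625)) = sqrt((266 + 54116) + 3750) = sqrt(54382 + 3750) = sqrt(58132) = 2*sqrt(14533)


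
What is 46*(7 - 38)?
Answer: -1426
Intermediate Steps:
46*(7 - 38) = 46*(-31) = -1426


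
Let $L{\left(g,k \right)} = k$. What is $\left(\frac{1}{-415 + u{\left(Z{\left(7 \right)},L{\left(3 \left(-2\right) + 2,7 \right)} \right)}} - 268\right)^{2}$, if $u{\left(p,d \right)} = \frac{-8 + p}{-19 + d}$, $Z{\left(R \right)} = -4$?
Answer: $\frac{12310568209}{171396} \approx 71825.0$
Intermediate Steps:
$u{\left(p,d \right)} = \frac{-8 + p}{-19 + d}$
$\left(\frac{1}{-415 + u{\left(Z{\left(7 \right)},L{\left(3 \left(-2\right) + 2,7 \right)} \right)}} - 268\right)^{2} = \left(\frac{1}{-415 + \frac{-8 - 4}{-19 + 7}} - 268\right)^{2} = \left(\frac{1}{-415 + \frac{1}{-12} \left(-12\right)} - 268\right)^{2} = \left(\frac{1}{-415 - -1} - 268\right)^{2} = \left(\frac{1}{-415 + 1} - 268\right)^{2} = \left(\frac{1}{-414} - 268\right)^{2} = \left(- \frac{1}{414} - 268\right)^{2} = \left(- \frac{110953}{414}\right)^{2} = \frac{12310568209}{171396}$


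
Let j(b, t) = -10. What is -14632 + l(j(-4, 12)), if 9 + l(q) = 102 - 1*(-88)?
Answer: -14451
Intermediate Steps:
l(q) = 181 (l(q) = -9 + (102 - 1*(-88)) = -9 + (102 + 88) = -9 + 190 = 181)
-14632 + l(j(-4, 12)) = -14632 + 181 = -14451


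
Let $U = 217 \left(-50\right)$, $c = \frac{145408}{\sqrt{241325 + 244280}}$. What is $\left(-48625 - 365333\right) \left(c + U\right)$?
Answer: $4491444300 - \frac{60192804864 \sqrt{485605}}{485605} \approx 4.4051 \cdot 10^{9}$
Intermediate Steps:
$c = \frac{145408 \sqrt{485605}}{485605}$ ($c = \frac{145408}{\sqrt{485605}} = 145408 \frac{\sqrt{485605}}{485605} = \frac{145408 \sqrt{485605}}{485605} \approx 208.66$)
$U = -10850$
$\left(-48625 - 365333\right) \left(c + U\right) = \left(-48625 - 365333\right) \left(\frac{145408 \sqrt{485605}}{485605} - 10850\right) = - 413958 \left(-10850 + \frac{145408 \sqrt{485605}}{485605}\right) = 4491444300 - \frac{60192804864 \sqrt{485605}}{485605}$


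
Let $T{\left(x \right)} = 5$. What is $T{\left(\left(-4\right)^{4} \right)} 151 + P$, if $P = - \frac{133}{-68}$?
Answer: $\frac{51473}{68} \approx 756.96$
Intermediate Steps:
$P = \frac{133}{68}$ ($P = \left(-133\right) \left(- \frac{1}{68}\right) = \frac{133}{68} \approx 1.9559$)
$T{\left(\left(-4\right)^{4} \right)} 151 + P = 5 \cdot 151 + \frac{133}{68} = 755 + \frac{133}{68} = \frac{51473}{68}$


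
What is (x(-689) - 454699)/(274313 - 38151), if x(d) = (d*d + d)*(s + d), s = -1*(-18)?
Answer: -318530171/236162 ≈ -1348.8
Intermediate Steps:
s = 18
x(d) = (18 + d)*(d + d**2) (x(d) = (d*d + d)*(18 + d) = (d**2 + d)*(18 + d) = (d + d**2)*(18 + d) = (18 + d)*(d + d**2))
(x(-689) - 454699)/(274313 - 38151) = (-689*(18 + (-689)**2 + 19*(-689)) - 454699)/(274313 - 38151) = (-689*(18 + 474721 - 13091) - 454699)/236162 = (-689*461648 - 454699)*(1/236162) = (-318075472 - 454699)*(1/236162) = -318530171*1/236162 = -318530171/236162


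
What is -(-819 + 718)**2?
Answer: -10201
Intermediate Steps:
-(-819 + 718)**2 = -1*(-101)**2 = -1*10201 = -10201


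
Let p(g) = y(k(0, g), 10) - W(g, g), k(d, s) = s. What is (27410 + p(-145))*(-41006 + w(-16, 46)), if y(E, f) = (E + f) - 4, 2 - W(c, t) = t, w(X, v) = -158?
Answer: -1116532336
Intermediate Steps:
W(c, t) = 2 - t
y(E, f) = -4 + E + f
p(g) = 4 + 2*g (p(g) = (-4 + g + 10) - (2 - g) = (6 + g) + (-2 + g) = 4 + 2*g)
(27410 + p(-145))*(-41006 + w(-16, 46)) = (27410 + (4 + 2*(-145)))*(-41006 - 158) = (27410 + (4 - 290))*(-41164) = (27410 - 286)*(-41164) = 27124*(-41164) = -1116532336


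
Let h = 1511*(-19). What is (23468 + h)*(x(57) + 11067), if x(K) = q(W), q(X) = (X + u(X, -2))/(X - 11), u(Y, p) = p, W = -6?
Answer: -986078427/17 ≈ -5.8005e+7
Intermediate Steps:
q(X) = (-2 + X)/(-11 + X) (q(X) = (X - 2)/(X - 11) = (-2 + X)/(-11 + X))
x(K) = 8/17 (x(K) = (-2 - 6)/(-11 - 6) = -8/(-17) = -1/17*(-8) = 8/17)
h = -28709
(23468 + h)*(x(57) + 11067) = (23468 - 28709)*(8/17 + 11067) = -5241*188147/17 = -986078427/17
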